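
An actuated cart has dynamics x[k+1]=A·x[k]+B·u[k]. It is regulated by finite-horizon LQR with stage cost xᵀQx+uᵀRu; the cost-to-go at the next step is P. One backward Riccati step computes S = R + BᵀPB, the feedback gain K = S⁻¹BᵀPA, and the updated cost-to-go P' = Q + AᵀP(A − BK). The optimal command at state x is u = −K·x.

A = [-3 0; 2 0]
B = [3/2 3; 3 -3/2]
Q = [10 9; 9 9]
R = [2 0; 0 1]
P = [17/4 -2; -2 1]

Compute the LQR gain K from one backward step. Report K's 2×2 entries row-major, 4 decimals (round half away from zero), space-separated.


0.0205 0.0000 -1.0466 0.0000

BᵀP = [0.3750 0.0000; 15.7500 -7.5000]
S = R + BᵀPB = [2 0; 0 1] + [0.5625 1.1250; 1.1250 58.5000] = [2.5625 1.1250; 1.1250 59.5000]
BᵀPA = [-1.1250 0.0000; -62.2500 0.0000]
K = S⁻¹·BᵀPA = [0.0205 0.0000; -1.0466 0.0000]
A−BK = [0.1091 0.0000; 0.3687 0.0000]
AᵀP(A−BK) = [1.1218 0.0000; 0.0000 0.0000]
P' = Q + AᵀP(A−BK) = [11.1218 9.0000; 9.0000 9.0000]
tr(P') = 20.1218


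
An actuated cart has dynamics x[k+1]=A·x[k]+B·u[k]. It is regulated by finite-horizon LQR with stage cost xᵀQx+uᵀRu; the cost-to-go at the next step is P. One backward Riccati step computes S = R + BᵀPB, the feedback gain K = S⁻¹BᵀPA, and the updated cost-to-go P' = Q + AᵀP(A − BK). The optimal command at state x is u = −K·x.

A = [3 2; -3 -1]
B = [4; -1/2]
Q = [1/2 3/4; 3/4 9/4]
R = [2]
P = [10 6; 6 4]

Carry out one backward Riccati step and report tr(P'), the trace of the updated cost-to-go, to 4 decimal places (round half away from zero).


BᵀP = [37.0000 22.0000]
S = R + BᵀPB = [2] + [137.0000] = [139.0000]
BᵀPA = [45.0000 52.0000]
K = S⁻¹·BᵀPA = [0.3237 0.3741]
A−BK = [1.7050 0.5036; -2.8381 -0.8129]
AᵀP(A−BK) = [3.4317 1.1655; 1.1655 0.5468]
P' = Q + AᵀP(A−BK) = [3.9317 1.9155; 1.9155 2.7968]
tr(P') = 6.7284

6.7284


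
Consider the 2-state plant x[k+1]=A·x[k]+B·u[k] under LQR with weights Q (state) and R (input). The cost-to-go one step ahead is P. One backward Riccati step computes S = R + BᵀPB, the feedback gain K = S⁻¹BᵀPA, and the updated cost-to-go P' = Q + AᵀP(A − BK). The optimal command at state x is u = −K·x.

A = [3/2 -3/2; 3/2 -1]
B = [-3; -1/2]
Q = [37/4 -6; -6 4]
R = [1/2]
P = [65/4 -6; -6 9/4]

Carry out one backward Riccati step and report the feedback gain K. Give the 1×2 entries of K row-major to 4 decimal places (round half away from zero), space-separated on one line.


BᵀP = [-45.7500 16.8750]
S = R + BᵀPB = [1/2] + [128.8125] = [129.3125]
BᵀPA = [-43.3125 51.7500]
K = S⁻¹·BᵀPA = [-0.3349 0.4002]
A−BK = [0.4952 -0.2994; 1.3325 -0.7999]
AᵀP(A−BK) = [0.1177 -0.1041; -0.1041 0.1025]
P' = Q + AᵀP(A−BK) = [9.3677 -6.1041; -6.1041 4.1025]
tr(P') = 13.4702

-0.3349 0.4002


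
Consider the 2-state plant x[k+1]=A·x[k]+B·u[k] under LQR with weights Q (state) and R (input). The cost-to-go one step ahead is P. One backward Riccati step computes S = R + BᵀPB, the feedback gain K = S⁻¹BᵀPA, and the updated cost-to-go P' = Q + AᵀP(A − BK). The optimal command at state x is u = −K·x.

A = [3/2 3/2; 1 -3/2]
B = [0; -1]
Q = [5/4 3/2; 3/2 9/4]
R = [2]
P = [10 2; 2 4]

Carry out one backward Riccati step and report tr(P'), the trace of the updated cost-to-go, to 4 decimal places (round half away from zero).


48.8333

BᵀP = [-2.0000 -4.0000]
S = R + BᵀPB = [2] + [4.0000] = [6.0000]
BᵀPA = [-7.0000 3.0000]
K = S⁻¹·BᵀPA = [-1.1667 0.5000]
A−BK = [1.5000 1.5000; -0.1667 -1.0000]
AᵀP(A−BK) = [24.3333 18.5000; 18.5000 21.0000]
P' = Q + AᵀP(A−BK) = [25.5833 20.0000; 20.0000 23.2500]
tr(P') = 48.8333


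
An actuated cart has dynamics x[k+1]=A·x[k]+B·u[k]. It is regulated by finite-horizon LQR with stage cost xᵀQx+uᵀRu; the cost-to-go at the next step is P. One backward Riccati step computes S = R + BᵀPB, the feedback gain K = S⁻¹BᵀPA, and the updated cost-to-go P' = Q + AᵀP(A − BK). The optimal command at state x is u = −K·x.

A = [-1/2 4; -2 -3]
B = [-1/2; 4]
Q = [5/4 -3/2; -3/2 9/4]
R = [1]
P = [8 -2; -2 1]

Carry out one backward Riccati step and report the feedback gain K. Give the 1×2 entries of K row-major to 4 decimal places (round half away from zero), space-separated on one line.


-0.1481 -2.3333

BᵀP = [-12.0000 5.0000]
S = R + BᵀPB = [1] + [26.0000] = [27.0000]
BᵀPA = [-4.0000 -63.0000]
K = S⁻¹·BᵀPA = [-0.1481 -2.3333]
A−BK = [-0.5741 2.8333; -1.4074 6.3333]
AᵀP(A−BK) = [1.4074 -6.3333; -6.3333 38.0000]
P' = Q + AᵀP(A−BK) = [2.6574 -7.8333; -7.8333 40.2500]
tr(P') = 42.9074


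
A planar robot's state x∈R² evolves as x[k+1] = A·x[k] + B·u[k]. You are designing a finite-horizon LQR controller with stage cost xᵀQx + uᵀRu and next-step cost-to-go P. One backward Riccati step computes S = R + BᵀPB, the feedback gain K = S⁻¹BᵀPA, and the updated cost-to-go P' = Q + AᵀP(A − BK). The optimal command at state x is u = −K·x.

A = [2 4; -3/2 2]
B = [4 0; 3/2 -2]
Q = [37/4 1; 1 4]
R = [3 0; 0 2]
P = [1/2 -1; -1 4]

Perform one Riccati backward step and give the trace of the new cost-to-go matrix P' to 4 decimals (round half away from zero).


17.6250

BᵀP = [0.5000 2.0000; 2.0000 -8.0000]
S = R + BᵀPB = [3 0; 0 2] + [5.0000 -4.0000; -4.0000 16.0000] = [8.0000 -4.0000; -4.0000 18.0000]
BᵀPA = [-2.0000 6.0000; 16.0000 -8.0000]
K = S⁻¹·BᵀPA = [0.2188 0.5938; 0.9375 -0.3125]
A−BK = [1.1250 1.6250; 0.0469 0.4844]
AᵀP(A−BK) = [2.4375 0.1875; 0.1875 1.9375]
P' = Q + AᵀP(A−BK) = [11.6875 1.1875; 1.1875 5.9375]
tr(P') = 17.6250


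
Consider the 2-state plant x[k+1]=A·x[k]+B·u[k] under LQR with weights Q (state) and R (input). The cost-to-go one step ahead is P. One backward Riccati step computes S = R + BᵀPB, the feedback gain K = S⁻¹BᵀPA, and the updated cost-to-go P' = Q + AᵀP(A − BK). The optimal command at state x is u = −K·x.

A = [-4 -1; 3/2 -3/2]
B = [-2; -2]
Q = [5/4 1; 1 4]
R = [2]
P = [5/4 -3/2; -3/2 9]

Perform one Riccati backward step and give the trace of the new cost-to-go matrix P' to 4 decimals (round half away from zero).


BᵀP = [0.5000 -15.0000]
S = R + BᵀPB = [2] + [29.0000] = [31.0000]
BᵀPA = [-24.5000 22.0000]
K = S⁻¹·BᵀPA = [-0.7903 0.7097]
A−BK = [-5.5806 0.4194; -0.0806 -0.0806]
AᵀP(A−BK) = [38.8871 -4.6129; -4.6129 1.3871]
P' = Q + AᵀP(A−BK) = [40.1371 -3.6129; -3.6129 5.3871]
tr(P') = 45.5242

45.5242


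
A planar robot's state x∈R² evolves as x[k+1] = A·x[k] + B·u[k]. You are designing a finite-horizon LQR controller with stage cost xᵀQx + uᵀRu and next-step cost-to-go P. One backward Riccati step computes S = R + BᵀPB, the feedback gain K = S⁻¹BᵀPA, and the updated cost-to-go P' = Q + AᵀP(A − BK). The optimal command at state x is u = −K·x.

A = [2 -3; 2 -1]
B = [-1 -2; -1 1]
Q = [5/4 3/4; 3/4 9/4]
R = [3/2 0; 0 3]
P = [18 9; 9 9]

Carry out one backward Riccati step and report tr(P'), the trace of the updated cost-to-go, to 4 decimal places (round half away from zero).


BᵀP = [-27.0000 -18.0000; -27.0000 -9.0000]
S = R + BᵀPB = [3/2 0; 0 3] + [45.0000 36.0000; 36.0000 45.0000] = [46.5000 36.0000; 36.0000 48.0000]
BᵀPA = [-90.0000 99.0000; -72.0000 90.0000]
K = S⁻¹·BᵀPA = [-1.8462 1.6154; -0.1154 0.6635]
A−BK = [-0.0769 -0.0577; 0.2692 -0.0481]
AᵀP(A−BK) = [5.5385 -4.8462; -4.8462 5.3654]
P' = Q + AᵀP(A−BK) = [6.7885 -4.0962; -4.0962 7.6154]
tr(P') = 14.4038

14.4038


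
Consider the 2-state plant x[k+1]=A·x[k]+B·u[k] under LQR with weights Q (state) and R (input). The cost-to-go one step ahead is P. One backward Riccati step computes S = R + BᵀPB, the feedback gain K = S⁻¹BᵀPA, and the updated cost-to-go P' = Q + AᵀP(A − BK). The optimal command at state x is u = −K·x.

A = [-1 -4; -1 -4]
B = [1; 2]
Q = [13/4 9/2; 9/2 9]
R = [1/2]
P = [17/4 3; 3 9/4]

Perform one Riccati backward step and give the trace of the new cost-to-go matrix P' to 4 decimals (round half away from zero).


BᵀP = [10.2500 7.5000]
S = R + BᵀPB = [1/2] + [25.2500] = [25.7500]
BᵀPA = [-17.7500 -71.0000]
K = S⁻¹·BᵀPA = [-0.6893 -2.7573]
A−BK = [-0.3107 -1.2427; 0.3786 1.5146]
AᵀP(A−BK) = [0.2646 1.0583; 1.0583 4.2330]
P' = Q + AᵀP(A−BK) = [3.5146 5.5583; 5.5583 13.2330]
tr(P') = 16.7476

16.7476


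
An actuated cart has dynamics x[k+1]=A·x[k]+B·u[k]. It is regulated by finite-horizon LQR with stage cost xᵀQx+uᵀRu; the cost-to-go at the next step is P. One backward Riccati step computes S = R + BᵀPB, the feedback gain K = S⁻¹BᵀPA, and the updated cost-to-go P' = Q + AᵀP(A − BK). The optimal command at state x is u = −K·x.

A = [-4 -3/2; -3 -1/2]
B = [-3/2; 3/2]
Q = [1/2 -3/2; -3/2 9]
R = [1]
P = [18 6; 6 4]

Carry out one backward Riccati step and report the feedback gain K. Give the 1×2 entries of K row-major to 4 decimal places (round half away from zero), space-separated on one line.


BᵀP = [-18.0000 -3.0000]
S = R + BᵀPB = [1] + [22.5000] = [23.5000]
BᵀPA = [81.0000 28.5000]
K = S⁻¹·BᵀPA = [3.4468 1.2128]
A−BK = [1.1702 0.3191; -8.1702 -2.3191]
AᵀP(A−BK) = [188.8085 54.7660; 54.7660 15.9362]
P' = Q + AᵀP(A−BK) = [189.3085 53.2660; 53.2660 24.9362]
tr(P') = 214.2447

3.4468 1.2128


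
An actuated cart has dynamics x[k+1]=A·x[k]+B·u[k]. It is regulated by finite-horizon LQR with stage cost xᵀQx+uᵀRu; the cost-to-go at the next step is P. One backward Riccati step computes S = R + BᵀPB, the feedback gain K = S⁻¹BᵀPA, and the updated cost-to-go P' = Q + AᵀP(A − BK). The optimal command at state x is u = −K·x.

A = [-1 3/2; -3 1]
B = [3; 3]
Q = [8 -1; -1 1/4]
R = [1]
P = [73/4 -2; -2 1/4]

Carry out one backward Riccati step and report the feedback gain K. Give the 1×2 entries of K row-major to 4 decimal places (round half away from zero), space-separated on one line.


-0.2510 0.5162

BᵀP = [48.7500 -5.2500]
S = R + BᵀPB = [1] + [130.5000] = [131.5000]
BᵀPA = [-33.0000 67.8750]
K = S⁻¹·BᵀPA = [-0.2510 0.5162]
A−BK = [-0.2471 -0.0485; -2.2471 -0.5485]
AᵀP(A−BK) = [0.2186 -0.0917; -0.0917 0.2782]
P' = Q + AᵀP(A−BK) = [8.2186 -1.0917; -1.0917 0.5282]
tr(P') = 8.7468


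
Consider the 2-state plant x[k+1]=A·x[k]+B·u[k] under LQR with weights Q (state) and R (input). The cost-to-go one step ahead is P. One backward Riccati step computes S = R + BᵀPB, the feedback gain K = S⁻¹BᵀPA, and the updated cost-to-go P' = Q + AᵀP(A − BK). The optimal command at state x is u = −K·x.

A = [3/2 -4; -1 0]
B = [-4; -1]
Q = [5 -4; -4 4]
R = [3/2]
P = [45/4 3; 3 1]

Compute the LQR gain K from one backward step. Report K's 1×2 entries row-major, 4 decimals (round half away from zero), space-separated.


-0.2857 0.9298

BᵀP = [-48.0000 -13.0000]
S = R + BᵀPB = [3/2] + [205.0000] = [206.5000]
BᵀPA = [-59.0000 192.0000]
K = S⁻¹·BᵀPA = [-0.2857 0.9298]
A−BK = [0.3571 -0.2809; -1.2857 0.9298]
AᵀP(A−BK) = [0.4554 -0.6429; -0.6429 1.4818]
P' = Q + AᵀP(A−BK) = [5.4554 -4.6429; -4.6429 5.4818]
tr(P') = 10.9372


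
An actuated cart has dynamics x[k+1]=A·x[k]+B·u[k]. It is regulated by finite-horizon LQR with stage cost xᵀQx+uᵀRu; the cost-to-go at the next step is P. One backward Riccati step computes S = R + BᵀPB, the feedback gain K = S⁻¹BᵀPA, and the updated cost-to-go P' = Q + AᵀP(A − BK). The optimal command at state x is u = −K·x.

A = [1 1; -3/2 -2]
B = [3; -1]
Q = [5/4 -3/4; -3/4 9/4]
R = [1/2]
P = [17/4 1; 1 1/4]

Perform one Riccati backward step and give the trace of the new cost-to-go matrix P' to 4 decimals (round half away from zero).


BᵀP = [11.7500 2.7500]
S = R + BᵀPB = [1/2] + [32.5000] = [33.0000]
BᵀPA = [7.6250 6.2500]
K = S⁻¹·BᵀPA = [0.2311 0.1894]
A−BK = [0.3068 0.4318; -1.2689 -1.8106]
AᵀP(A−BK) = [0.0507 0.0559; 0.0559 0.0663]
P' = Q + AᵀP(A−BK) = [1.3007 -0.6941; -0.6941 2.3163]
tr(P') = 3.6170

3.6170


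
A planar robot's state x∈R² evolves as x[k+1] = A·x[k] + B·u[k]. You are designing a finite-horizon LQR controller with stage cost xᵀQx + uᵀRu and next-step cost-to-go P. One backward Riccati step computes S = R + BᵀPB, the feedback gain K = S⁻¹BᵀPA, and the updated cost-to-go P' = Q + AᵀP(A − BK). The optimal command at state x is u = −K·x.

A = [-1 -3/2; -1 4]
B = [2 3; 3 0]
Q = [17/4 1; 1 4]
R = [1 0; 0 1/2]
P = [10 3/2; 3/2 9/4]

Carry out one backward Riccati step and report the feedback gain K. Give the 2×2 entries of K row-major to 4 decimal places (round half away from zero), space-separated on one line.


-0.3186 1.2363 -0.1225 -1.3024

BᵀP = [24.5000 9.7500; 30.0000 4.5000]
S = R + BᵀPB = [1 0; 0 1/2] + [78.2500 73.5000; 73.5000 90.0000] = [79.2500 73.5000; 73.5000 90.5000]
BᵀPA = [-34.2500 2.2500; -34.5000 -27.0000]
K = S⁻¹·BᵀPA = [-0.3186 1.2363; -0.1225 -1.3024]
A−BK = [0.0046 -0.0654; -0.0442 0.2911]
AᵀP(A−BK) = [0.1130 -0.3397; -0.3397 2.5529]
P' = Q + AᵀP(A−BK) = [4.3630 0.6603; 0.6603 6.5529]
tr(P') = 10.9159


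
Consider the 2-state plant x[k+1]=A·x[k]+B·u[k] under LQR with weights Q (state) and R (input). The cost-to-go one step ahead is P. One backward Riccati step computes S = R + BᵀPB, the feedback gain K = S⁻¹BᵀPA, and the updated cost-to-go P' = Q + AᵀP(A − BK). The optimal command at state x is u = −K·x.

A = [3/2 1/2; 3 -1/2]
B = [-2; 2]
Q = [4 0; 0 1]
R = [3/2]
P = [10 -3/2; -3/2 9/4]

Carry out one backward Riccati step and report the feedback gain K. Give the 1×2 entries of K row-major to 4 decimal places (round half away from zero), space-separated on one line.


BᵀP = [-23.0000 7.5000]
S = R + BᵀPB = [3/2] + [61.0000] = [62.5000]
BᵀPA = [-12.0000 -15.2500]
K = S⁻¹·BᵀPA = [-0.1920 -0.2440]
A−BK = [1.1160 0.0120; 3.3840 -0.0120]
AᵀP(A−BK) = [26.9460 0.0720; 0.0720 0.0915]
P' = Q + AᵀP(A−BK) = [30.9460 0.0720; 0.0720 1.0915]
tr(P') = 32.0375

-0.1920 -0.2440


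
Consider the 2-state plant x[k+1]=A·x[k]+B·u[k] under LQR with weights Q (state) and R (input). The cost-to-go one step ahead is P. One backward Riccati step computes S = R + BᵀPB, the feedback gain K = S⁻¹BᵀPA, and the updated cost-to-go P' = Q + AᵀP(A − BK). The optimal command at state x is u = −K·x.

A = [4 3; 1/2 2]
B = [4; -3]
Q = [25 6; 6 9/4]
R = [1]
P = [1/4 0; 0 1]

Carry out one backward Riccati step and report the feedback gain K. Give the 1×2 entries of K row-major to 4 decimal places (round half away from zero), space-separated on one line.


BᵀP = [1.0000 -3.0000]
S = R + BᵀPB = [1] + [13.0000] = [14.0000]
BᵀPA = [2.5000 -3.0000]
K = S⁻¹·BᵀPA = [0.1786 -0.2143]
A−BK = [3.2857 3.8571; 1.0357 1.3571]
AᵀP(A−BK) = [3.8036 4.5357; 4.5357 5.6071]
P' = Q + AᵀP(A−BK) = [28.8036 10.5357; 10.5357 7.8571]
tr(P') = 36.6607

0.1786 -0.2143


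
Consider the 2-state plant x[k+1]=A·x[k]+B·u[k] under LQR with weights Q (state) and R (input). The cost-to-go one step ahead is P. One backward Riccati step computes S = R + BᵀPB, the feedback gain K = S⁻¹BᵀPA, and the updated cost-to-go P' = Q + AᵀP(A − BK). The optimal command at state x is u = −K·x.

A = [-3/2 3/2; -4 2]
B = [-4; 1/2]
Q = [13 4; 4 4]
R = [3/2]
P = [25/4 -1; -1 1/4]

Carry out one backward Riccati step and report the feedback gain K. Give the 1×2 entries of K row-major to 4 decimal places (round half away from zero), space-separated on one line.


0.2060 -0.2842

BᵀP = [-25.5000 4.1250]
S = R + BᵀPB = [3/2] + [104.0625] = [105.5625]
BᵀPA = [21.7500 -30.0000]
K = S⁻¹·BᵀPA = [0.2060 -0.2842]
A−BK = [-0.6758 0.3632; -4.1030 2.1421]
AᵀP(A−BK) = [1.5812 -0.8813; -0.8813 0.5367]
P' = Q + AᵀP(A−BK) = [14.5812 3.1187; 3.1187 4.5367]
tr(P') = 19.1179


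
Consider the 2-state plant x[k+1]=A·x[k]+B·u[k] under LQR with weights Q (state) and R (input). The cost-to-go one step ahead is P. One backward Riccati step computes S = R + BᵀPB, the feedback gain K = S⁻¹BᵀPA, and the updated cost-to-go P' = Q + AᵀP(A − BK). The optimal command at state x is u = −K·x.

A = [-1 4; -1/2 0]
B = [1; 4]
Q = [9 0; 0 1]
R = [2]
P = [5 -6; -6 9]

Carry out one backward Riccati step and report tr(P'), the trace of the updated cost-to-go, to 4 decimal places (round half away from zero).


BᵀP = [-19.0000 30.0000]
S = R + BᵀPB = [2] + [101.0000] = [103.0000]
BᵀPA = [4.0000 -76.0000]
K = S⁻¹·BᵀPA = [0.0388 -0.7379]
A−BK = [-1.0388 4.7379; -0.6553 2.9515]
AᵀP(A−BK) = [1.0947 -5.0485; -5.0485 23.9223]
P' = Q + AᵀP(A−BK) = [10.0947 -5.0485; -5.0485 24.9223]
tr(P') = 35.0170

35.0170


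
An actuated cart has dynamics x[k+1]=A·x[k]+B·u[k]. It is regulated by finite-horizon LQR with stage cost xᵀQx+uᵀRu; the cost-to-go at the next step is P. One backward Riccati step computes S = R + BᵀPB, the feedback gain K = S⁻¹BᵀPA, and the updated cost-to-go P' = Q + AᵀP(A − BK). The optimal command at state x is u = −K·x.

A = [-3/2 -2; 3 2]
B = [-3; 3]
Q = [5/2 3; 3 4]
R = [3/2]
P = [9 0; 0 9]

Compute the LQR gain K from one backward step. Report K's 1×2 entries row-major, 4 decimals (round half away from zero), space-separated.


BᵀP = [-27.0000 27.0000]
S = R + BᵀPB = [3/2] + [162.0000] = [163.5000]
BᵀPA = [121.5000 108.0000]
K = S⁻¹·BᵀPA = [0.7431 0.6606]
A−BK = [0.7294 -0.0183; 0.7706 0.0183]
AᵀP(A−BK) = [10.9610 0.7431; 0.7431 0.6606]
P' = Q + AᵀP(A−BK) = [13.4610 3.7431; 3.7431 4.6606]
tr(P') = 18.1216

0.7431 0.6606


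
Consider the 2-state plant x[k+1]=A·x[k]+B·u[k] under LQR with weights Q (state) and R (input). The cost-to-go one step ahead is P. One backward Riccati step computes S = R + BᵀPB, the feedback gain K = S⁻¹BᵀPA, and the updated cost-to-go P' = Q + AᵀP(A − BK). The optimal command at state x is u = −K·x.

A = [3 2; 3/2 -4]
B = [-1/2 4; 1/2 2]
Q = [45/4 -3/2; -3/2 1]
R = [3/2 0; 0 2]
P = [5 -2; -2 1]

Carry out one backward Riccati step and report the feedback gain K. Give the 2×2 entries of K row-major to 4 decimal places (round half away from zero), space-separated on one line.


-0.1737 -0.9053 0.6868 0.8526

BᵀP = [-3.5000 1.5000; 16.0000 -6.0000]
S = R + BᵀPB = [3/2 0; 0 2] + [2.5000 -11.0000; -11.0000 52.0000] = [4.0000 -11.0000; -11.0000 54.0000]
BᵀPA = [-8.2500 -13.0000; 39.0000 56.0000]
K = S⁻¹·BᵀPA = [-0.1737 -0.9053; 0.6868 0.8526]
A−BK = [0.1658 -1.8632; 0.2132 -5.2526]
AᵀP(A−BK) = [1.0303 1.2789; 1.2789 8.4842]
P' = Q + AᵀP(A−BK) = [12.2803 -0.2211; -0.2211 9.4842]
tr(P') = 21.7645


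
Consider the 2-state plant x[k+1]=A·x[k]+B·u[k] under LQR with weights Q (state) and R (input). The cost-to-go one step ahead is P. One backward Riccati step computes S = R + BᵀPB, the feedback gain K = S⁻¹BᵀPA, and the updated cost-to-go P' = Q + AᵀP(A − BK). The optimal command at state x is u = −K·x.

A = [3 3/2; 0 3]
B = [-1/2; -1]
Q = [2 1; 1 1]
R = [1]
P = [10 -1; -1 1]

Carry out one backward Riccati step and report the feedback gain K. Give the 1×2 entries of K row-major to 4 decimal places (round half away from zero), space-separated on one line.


-3.4286 -2.1429

BᵀP = [-4.0000 -0.5000]
S = R + BᵀPB = [1] + [2.5000] = [3.5000]
BᵀPA = [-12.0000 -7.5000]
K = S⁻¹·BᵀPA = [-3.4286 -2.1429]
A−BK = [1.2857 0.4286; -3.4286 0.8571]
AᵀP(A−BK) = [48.8571 10.2857; 10.2857 6.4286]
P' = Q + AᵀP(A−BK) = [50.8571 11.2857; 11.2857 7.4286]
tr(P') = 58.2857


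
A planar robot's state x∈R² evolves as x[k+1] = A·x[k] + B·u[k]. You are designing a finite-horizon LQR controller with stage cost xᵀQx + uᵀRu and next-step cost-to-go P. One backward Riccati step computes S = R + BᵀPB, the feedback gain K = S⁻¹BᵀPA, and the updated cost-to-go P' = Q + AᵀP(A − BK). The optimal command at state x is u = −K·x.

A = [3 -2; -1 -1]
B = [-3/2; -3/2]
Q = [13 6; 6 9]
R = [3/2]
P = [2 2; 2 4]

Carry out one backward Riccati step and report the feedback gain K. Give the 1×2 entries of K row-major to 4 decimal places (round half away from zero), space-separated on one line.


-0.3750 0.8750

BᵀP = [-6.0000 -9.0000]
S = R + BᵀPB = [3/2] + [22.5000] = [24.0000]
BᵀPA = [-9.0000 21.0000]
K = S⁻¹·BᵀPA = [-0.3750 0.8750]
A−BK = [2.4375 -0.6875; -1.5625 0.3125]
AᵀP(A−BK) = [6.6250 -2.1250; -2.1250 1.6250]
P' = Q + AᵀP(A−BK) = [19.6250 3.8750; 3.8750 10.6250]
tr(P') = 30.2500


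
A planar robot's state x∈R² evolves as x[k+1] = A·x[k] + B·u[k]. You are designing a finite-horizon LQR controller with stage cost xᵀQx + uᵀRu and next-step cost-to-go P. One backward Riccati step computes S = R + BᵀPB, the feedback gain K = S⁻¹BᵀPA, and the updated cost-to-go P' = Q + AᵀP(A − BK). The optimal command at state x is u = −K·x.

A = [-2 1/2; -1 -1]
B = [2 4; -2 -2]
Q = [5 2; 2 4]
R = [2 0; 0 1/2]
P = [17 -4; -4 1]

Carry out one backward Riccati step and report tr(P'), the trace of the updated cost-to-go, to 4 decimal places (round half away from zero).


9.3027

BᵀP = [42.0000 -10.0000; 76.0000 -18.0000]
S = R + BᵀPB = [2 0; 0 1/2] + [104.0000 188.0000; 188.0000 340.0000] = [106.0000 188.0000; 188.0000 340.5000]
BᵀPA = [-74.0000 31.0000; -134.0000 56.0000]
K = S⁻¹·BᵀPA = [-0.0067 0.0367; -0.3899 0.1442]
A−BK = [-0.4272 -0.1502; -1.7931 -0.6382]
AᵀP(A−BK) = [0.2657 0.0387; 0.0387 0.0370]
P' = Q + AᵀP(A−BK) = [5.2657 2.0387; 2.0387 4.0370]
tr(P') = 9.3027


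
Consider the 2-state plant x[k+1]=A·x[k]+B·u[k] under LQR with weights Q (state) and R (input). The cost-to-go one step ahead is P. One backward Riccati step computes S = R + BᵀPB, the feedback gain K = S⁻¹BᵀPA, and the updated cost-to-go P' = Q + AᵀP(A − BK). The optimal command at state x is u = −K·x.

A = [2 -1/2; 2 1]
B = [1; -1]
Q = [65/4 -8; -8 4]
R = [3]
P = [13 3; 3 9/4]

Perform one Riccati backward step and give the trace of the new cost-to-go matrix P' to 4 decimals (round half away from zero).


BᵀP = [10.0000 0.7500]
S = R + BᵀPB = [3] + [9.2500] = [12.2500]
BᵀPA = [21.5000 -4.2500]
K = S⁻¹·BᵀPA = [1.7551 -0.3469]
A−BK = [0.2449 -0.1531; 3.7551 0.6531]
AᵀP(A−BK) = [47.2653 1.9592; 1.9592 1.0255]
P' = Q + AᵀP(A−BK) = [63.5153 -6.0408; -6.0408 5.0255]
tr(P') = 68.5408

68.5408


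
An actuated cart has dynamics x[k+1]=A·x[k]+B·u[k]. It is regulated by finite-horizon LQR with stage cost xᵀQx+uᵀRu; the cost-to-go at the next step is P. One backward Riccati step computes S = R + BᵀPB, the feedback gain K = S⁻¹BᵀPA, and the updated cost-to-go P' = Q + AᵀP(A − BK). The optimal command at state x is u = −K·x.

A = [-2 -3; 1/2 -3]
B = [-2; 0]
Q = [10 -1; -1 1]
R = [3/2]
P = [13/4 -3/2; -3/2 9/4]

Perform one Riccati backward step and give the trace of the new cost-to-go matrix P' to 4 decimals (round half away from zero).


27.9591

BᵀP = [-6.5000 3.0000]
S = R + BᵀPB = [3/2] + [13.0000] = [14.5000]
BᵀPA = [14.5000 10.5000]
K = S⁻¹·BᵀPA = [1.0000 0.7241]
A−BK = [0.0000 -1.5517; 0.5000 -3.0000]
AᵀP(A−BK) = [2.0625 -1.1250; -1.1250 14.8966]
P' = Q + AᵀP(A−BK) = [12.0625 -2.1250; -2.1250 15.8966]
tr(P') = 27.9591


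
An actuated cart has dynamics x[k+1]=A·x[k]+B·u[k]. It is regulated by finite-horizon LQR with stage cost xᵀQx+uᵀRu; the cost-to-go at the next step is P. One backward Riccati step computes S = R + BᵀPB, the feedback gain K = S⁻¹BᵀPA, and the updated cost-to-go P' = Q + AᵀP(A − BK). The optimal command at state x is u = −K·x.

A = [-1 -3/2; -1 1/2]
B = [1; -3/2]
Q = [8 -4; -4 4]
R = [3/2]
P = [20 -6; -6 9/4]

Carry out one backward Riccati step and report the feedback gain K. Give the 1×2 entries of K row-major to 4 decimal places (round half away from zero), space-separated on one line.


-0.4404 -1.0813

BᵀP = [29.0000 -9.3750]
S = R + BᵀPB = [3/2] + [43.0625] = [44.5625]
BᵀPA = [-19.6250 -48.1875]
K = S⁻¹·BᵀPA = [-0.4404 -1.0813]
A−BK = [-0.5596 -0.4187; -1.6606 -1.1220]
AᵀP(A−BK) = [1.6073 1.6536; 1.6536 2.4551]
P' = Q + AᵀP(A−BK) = [9.6073 -2.3464; -2.3464 6.4551]
tr(P') = 16.0624


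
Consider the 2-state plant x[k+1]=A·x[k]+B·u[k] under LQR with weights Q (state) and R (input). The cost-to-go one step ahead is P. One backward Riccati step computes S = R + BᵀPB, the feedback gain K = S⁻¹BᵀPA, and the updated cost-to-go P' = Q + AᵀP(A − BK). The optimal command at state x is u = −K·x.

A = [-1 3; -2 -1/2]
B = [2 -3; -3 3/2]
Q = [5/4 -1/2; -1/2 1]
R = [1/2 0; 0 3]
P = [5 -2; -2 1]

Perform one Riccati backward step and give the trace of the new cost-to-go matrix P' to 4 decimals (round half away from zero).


4.2140

BᵀP = [16.0000 -7.0000; -18.0000 7.5000]
S = R + BᵀPB = [1/2 0; 0 3] + [53.0000 -58.5000; -58.5000 65.2500] = [53.5000 -58.5000; -58.5000 68.2500]
BᵀPA = [-2.0000 51.5000; 3.0000 -57.7500]
K = S⁻¹·BᵀPA = [0.1702 0.5957; 0.1899 -0.3355]
A−BK = [-0.7709 0.8020; -1.7741 1.7905]
AᵀP(A−BK) = [0.7709 -0.8020; -0.8020 1.1931]
P' = Q + AᵀP(A−BK) = [2.0209 -1.3020; -1.3020 2.1931]
tr(P') = 4.2140


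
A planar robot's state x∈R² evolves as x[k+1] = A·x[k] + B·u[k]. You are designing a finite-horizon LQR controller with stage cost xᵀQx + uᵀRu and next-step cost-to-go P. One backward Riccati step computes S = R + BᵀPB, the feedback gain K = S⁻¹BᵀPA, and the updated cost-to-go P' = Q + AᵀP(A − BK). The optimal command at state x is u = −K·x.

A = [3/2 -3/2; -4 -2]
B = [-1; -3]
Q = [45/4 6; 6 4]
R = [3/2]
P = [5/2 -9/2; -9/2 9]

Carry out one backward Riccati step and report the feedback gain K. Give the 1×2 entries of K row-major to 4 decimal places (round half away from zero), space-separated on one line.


BᵀP = [11.0000 -22.5000]
S = R + BᵀPB = [3/2] + [56.5000] = [58.0000]
BᵀPA = [106.5000 28.5000]
K = S⁻¹·BᵀPA = [1.8362 0.4914]
A−BK = [3.3362 -1.0086; 1.5086 -0.5259]
AᵀP(A−BK) = [8.0690 0.5431; 0.5431 0.6207]
P' = Q + AᵀP(A−BK) = [19.3190 6.5431; 6.5431 4.6207]
tr(P') = 23.9397

1.8362 0.4914


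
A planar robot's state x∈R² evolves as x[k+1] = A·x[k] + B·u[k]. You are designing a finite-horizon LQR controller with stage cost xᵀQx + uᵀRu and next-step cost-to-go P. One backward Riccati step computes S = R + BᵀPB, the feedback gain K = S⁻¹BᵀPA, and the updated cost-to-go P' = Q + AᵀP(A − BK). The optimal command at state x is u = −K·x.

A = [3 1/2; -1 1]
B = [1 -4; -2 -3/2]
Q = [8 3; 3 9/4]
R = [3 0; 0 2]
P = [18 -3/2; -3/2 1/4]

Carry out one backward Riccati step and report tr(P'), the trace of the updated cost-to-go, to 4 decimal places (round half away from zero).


BᵀP = [21.0000 -2.0000; -69.7500 5.6250]
S = R + BᵀPB = [3 0; 0 2] + [25.0000 -81.0000; -81.0000 270.5625] = [28.0000 -81.0000; -81.0000 272.5625]
BᵀPA = [65.0000 8.5000; -214.8750 -29.2500]
K = S⁻¹·BᵀPA = [0.2911 -0.0490; -0.7018 -0.1219]
A−BK = [-0.0985 0.0615; -1.4706 0.7192]
AᵀP(A−BK) = [1.5201 -0.0032; -0.0032 0.1016]
P' = Q + AᵀP(A−BK) = [9.5201 2.9968; 2.9968 2.3516]
tr(P') = 11.8717

11.8717


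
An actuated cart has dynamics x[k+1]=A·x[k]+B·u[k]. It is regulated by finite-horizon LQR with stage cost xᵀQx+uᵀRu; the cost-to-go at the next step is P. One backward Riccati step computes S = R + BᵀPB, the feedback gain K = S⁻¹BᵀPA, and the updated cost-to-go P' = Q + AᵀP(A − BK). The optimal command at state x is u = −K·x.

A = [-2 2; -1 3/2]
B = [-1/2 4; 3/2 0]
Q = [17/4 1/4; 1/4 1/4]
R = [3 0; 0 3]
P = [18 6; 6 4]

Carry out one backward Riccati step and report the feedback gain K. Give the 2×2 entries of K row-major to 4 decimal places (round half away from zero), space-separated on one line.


BᵀP = [0.0000 3.0000; 72.0000 24.0000]
S = R + BᵀPB = [3 0; 0 3] + [4.5000 0.0000; 0.0000 288.0000] = [7.5000 0.0000; 0.0000 291.0000]
BᵀPA = [-3.0000 4.5000; -168.0000 180.0000]
K = S⁻¹·BᵀPA = [-0.4000 0.6000; -0.5773 0.6186]
A−BK = [0.1093 -0.1742; -0.4000 0.6000]
AᵀP(A−BK) = [1.8103 -2.2825; -2.2825 2.9598]
P' = Q + AᵀP(A−BK) = [6.0603 -2.0325; -2.0325 3.2098]
tr(P') = 9.2701

-0.4000 0.6000 -0.5773 0.6186


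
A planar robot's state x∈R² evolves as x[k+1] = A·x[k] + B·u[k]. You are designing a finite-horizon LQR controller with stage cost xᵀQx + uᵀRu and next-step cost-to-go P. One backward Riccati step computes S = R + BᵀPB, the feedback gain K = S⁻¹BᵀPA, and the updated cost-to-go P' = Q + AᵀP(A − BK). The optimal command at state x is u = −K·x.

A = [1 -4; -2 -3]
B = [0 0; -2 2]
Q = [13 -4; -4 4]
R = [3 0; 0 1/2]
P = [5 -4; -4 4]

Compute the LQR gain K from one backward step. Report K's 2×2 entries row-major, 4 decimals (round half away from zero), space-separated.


BᵀP = [8.0000 -8.0000; -8.0000 8.0000]
S = R + BᵀPB = [3 0; 0 1/2] + [16.0000 -16.0000; -16.0000 16.0000] = [19.0000 -16.0000; -16.0000 16.5000]
BᵀPA = [24.0000 -8.0000; -24.0000 8.0000]
K = S⁻¹·BᵀPA = [0.2087 -0.0696; -1.2522 0.4174]
A−BK = [1.0000 -4.0000; 0.9217 -3.9739]
AᵀP(A−BK) = [1.9391 -4.3130; -4.3130 16.1043]
P' = Q + AᵀP(A−BK) = [14.9391 -8.3130; -8.3130 20.1043]
tr(P') = 35.0435

0.2087 -0.0696 -1.2522 0.4174


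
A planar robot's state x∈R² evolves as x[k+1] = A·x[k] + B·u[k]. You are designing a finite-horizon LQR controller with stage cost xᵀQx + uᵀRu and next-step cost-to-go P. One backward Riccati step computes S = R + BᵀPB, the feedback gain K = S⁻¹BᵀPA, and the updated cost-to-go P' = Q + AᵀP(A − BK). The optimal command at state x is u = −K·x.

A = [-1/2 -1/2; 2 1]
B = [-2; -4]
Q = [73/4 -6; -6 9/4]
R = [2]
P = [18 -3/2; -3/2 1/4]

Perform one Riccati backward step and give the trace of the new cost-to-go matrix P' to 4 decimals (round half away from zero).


BᵀP = [-30.0000 2.0000]
S = R + BᵀPB = [2] + [52.0000] = [54.0000]
BᵀPA = [19.0000 17.0000]
K = S⁻¹·BᵀPA = [0.3519 0.3148]
A−BK = [0.2037 0.1296; 3.4074 2.2593]
AᵀP(A−BK) = [1.8148 1.2685; 1.2685 0.8981]
P' = Q + AᵀP(A−BK) = [20.0648 -4.7315; -4.7315 3.1481]
tr(P') = 23.2130

23.2130


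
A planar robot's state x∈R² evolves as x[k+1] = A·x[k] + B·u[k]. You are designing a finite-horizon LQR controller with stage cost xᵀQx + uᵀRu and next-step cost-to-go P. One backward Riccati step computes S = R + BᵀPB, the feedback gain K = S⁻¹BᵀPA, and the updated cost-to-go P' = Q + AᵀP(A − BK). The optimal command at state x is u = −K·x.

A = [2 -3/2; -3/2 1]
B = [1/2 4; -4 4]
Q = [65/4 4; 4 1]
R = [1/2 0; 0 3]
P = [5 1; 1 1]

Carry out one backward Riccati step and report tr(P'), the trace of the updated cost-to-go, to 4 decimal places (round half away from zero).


BᵀP = [-1.5000 -3.5000; 24.0000 8.0000]
S = R + BᵀPB = [1/2 0; 0 3] + [13.2500 -20.0000; -20.0000 128.0000] = [13.7500 -20.0000; -20.0000 131.0000]
BᵀPA = [2.2500 -1.2500; 36.0000 -28.0000]
K = S⁻¹·BᵀPA = [0.7242 -0.5165; 0.3854 -0.2926]
A−BK = [0.0964 -0.0714; -0.1448 0.1044]
AᵀP(A−BK) = [0.7473 -0.5544; -0.5544 0.4117]
P' = Q + AᵀP(A−BK) = [16.9973 3.4456; 3.4456 1.4117]
tr(P') = 18.4090

18.4090


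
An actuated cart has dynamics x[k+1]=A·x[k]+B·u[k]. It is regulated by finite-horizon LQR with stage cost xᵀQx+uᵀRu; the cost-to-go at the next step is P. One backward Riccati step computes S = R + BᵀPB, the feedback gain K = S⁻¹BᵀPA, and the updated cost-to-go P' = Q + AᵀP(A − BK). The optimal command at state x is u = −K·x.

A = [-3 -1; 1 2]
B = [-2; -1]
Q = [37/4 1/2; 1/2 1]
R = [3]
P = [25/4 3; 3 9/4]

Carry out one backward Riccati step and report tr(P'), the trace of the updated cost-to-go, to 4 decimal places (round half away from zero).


19.3476

BᵀP = [-15.5000 -8.2500]
S = R + BᵀPB = [3] + [39.2500] = [42.2500]
BᵀPA = [38.2500 -1.0000]
K = S⁻¹·BᵀPA = [0.9053 -0.0237]
A−BK = [-1.1893 -1.0473; 1.9053 1.9763]
AᵀP(A−BK) = [5.8713 3.1553; 3.1553 3.2263]
P' = Q + AᵀP(A−BK) = [15.1213 3.6553; 3.6553 4.2263]
tr(P') = 19.3476


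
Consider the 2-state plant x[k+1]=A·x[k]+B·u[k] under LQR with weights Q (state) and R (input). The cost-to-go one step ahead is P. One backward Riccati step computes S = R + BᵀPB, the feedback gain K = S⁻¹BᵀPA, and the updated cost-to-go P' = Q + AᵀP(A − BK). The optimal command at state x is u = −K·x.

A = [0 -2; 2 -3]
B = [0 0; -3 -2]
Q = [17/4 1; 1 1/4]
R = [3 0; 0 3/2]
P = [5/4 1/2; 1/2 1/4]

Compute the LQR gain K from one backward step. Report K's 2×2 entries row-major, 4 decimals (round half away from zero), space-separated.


BᵀP = [-1.5000 -0.7500; -1.0000 -0.5000]
S = R + BᵀPB = [3 0; 0 3/2] + [2.2500 1.5000; 1.5000 1.0000] = [5.2500 1.5000; 1.5000 2.5000]
BᵀPA = [-1.5000 5.2500; -1.0000 3.5000]
K = S⁻¹·BᵀPA = [-0.2069 0.7241; -0.2759 0.9655]
A−BK = [0.0000 -2.0000; 0.8276 1.1034]
AᵀP(A−BK) = [0.4138 -1.4483; -1.4483 6.0690]
P' = Q + AᵀP(A−BK) = [4.6638 -0.4483; -0.4483 6.3190]
tr(P') = 10.9828

-0.2069 0.7241 -0.2759 0.9655


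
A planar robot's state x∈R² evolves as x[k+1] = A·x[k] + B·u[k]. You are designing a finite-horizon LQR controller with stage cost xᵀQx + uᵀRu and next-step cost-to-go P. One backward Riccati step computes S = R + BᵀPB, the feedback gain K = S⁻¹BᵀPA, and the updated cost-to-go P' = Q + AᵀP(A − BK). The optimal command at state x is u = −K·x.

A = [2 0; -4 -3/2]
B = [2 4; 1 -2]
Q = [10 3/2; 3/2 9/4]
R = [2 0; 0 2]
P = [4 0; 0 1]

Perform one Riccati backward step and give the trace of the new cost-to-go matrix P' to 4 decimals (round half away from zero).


17.9453

BᵀP = [8.0000 1.0000; 16.0000 -2.0000]
S = R + BᵀPB = [2 0; 0 2] + [17.0000 30.0000; 30.0000 68.0000] = [19.0000 30.0000; 30.0000 70.0000]
BᵀPA = [12.0000 -1.5000; 40.0000 3.0000]
K = S⁻¹·BᵀPA = [-0.8372 -0.4535; 0.9302 0.2372]
A−BK = [-0.0465 -0.0419; -1.3023 -0.5721]
AᵀP(A−BK) = [4.8372 1.9535; 1.9535 0.8581]
P' = Q + AᵀP(A−BK) = [14.8372 3.4535; 3.4535 3.1081]
tr(P') = 17.9453


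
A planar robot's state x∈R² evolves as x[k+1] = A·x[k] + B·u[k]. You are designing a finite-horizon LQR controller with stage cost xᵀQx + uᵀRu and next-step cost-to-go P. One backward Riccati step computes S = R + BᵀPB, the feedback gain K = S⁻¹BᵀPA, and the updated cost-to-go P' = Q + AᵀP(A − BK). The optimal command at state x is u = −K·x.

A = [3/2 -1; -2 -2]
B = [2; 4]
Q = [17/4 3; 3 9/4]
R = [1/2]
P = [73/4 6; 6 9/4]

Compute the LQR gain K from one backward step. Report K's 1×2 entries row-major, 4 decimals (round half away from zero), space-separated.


0.2372 -0.4988

BᵀP = [60.5000 21.0000]
S = R + BᵀPB = [1/2] + [205.0000] = [205.5000]
BᵀPA = [48.7500 -102.5000]
K = S⁻¹·BᵀPA = [0.2372 -0.4988]
A−BK = [1.0255 -0.0024; -2.9489 -0.0049]
AᵀP(A−BK) = [2.4977 -0.0593; -0.0593 0.1247]
P' = Q + AᵀP(A−BK) = [6.7477 2.9407; 2.9407 2.3747]
tr(P') = 9.1224


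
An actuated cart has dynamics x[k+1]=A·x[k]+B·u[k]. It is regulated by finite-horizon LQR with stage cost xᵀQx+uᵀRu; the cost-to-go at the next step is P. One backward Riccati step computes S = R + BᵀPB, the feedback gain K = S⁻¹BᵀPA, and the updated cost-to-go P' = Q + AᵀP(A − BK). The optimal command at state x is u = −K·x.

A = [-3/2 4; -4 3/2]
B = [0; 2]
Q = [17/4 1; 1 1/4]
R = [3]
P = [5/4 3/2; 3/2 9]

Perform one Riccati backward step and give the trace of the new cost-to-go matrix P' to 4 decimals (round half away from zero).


38.5048

BᵀP = [3.0000 18.0000]
S = R + BᵀPB = [3] + [36.0000] = [39.0000]
BᵀPA = [-76.5000 39.0000]
K = S⁻¹·BᵀPA = [-1.9615 1.0000]
A−BK = [-1.5000 4.0000; -0.0769 -0.5000]
AᵀP(A−BK) = [14.7548 -12.3750; -12.3750 19.2500]
P' = Q + AᵀP(A−BK) = [19.0048 -11.3750; -11.3750 19.5000]
tr(P') = 38.5048


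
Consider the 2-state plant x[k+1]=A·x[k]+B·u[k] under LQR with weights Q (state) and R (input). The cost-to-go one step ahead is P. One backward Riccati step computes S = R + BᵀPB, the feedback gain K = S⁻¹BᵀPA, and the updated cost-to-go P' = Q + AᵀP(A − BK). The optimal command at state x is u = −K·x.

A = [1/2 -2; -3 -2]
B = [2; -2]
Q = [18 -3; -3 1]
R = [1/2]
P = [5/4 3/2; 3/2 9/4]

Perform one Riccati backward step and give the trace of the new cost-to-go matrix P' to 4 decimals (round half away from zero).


47.4375

BᵀP = [-0.5000 -1.5000]
S = R + BᵀPB = [1/2] + [2.0000] = [2.5000]
BᵀPA = [4.2500 4.0000]
K = S⁻¹·BᵀPA = [1.7000 1.6000]
A−BK = [-2.9000 -5.2000; 0.4000 1.2000]
AᵀP(A−BK) = [8.8375 12.9500; 12.9500 19.6000]
P' = Q + AᵀP(A−BK) = [26.8375 9.9500; 9.9500 20.6000]
tr(P') = 47.4375


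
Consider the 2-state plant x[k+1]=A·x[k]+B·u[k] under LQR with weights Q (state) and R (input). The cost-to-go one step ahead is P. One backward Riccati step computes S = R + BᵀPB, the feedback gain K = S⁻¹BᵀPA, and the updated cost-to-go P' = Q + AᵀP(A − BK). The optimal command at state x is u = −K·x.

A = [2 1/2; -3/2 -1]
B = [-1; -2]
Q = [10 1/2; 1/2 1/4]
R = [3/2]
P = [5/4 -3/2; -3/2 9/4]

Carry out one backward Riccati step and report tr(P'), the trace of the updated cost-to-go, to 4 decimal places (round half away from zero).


19.6332

BᵀP = [1.7500 -3.0000]
S = R + BᵀPB = [3/2] + [4.2500] = [5.7500]
BᵀPA = [8.0000 3.8750]
K = S⁻¹·BᵀPA = [1.3913 0.6739]
A−BK = [3.3913 1.1739; 1.2826 0.3478]
AᵀP(A−BK) = [7.9321 3.3587; 3.3587 1.4511]
P' = Q + AᵀP(A−BK) = [17.9321 3.8587; 3.8587 1.7011]
tr(P') = 19.6332


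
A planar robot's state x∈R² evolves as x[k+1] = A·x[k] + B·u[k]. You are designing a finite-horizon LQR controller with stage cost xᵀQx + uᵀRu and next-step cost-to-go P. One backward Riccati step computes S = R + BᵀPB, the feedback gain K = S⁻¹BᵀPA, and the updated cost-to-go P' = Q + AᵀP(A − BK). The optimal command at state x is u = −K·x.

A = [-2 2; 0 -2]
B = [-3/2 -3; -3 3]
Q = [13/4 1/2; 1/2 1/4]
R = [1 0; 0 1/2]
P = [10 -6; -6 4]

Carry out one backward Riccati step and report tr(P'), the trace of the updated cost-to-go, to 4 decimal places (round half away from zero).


3.9660

BᵀP = [3.0000 -3.0000; -48.0000 30.0000]
S = R + BᵀPB = [1 0; 0 1/2] + [4.5000 -18.0000; -18.0000 234.0000] = [5.5000 -18.0000; -18.0000 234.5000]
BᵀPA = [-6.0000 12.0000; 96.0000 -156.0000]
K = S⁻¹·BᵀPA = [0.3324 0.0062; 0.4349 -0.6648]
A−BK = [-0.1967 0.0150; -0.3075 0.0129]
AᵀP(A−BK) = [0.2444 -0.1450; -0.1450 0.2216]
P' = Q + AᵀP(A−BK) = [3.4944 0.3550; 0.3550 0.4716]
tr(P') = 3.9660


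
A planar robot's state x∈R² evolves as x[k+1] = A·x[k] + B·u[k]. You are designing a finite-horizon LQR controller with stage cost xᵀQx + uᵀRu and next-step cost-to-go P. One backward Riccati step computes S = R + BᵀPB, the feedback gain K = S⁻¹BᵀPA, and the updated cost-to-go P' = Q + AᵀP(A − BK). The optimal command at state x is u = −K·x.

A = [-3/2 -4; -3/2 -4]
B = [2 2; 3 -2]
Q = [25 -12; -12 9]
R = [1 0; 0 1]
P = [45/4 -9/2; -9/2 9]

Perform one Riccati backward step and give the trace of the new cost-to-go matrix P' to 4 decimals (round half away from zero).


BᵀP = [9.0000 18.0000; 31.5000 -27.0000]
S = R + BᵀPB = [1 0; 0 1] + [72.0000 -18.0000; -18.0000 117.0000] = [73.0000 -18.0000; -18.0000 118.0000]
BᵀPA = [-40.5000 -108.0000; -6.7500 -18.0000]
K = S⁻¹·BᵀPA = [-0.5911 -1.5764; -0.1474 -0.3930]
A−BK = [-0.0230 -0.0613; -0.0214 -0.0569]
AᵀP(A−BK) = [0.3768 1.0048; 1.0048 2.6794]
P' = Q + AᵀP(A−BK) = [25.3768 -10.9952; -10.9952 11.6794]
tr(P') = 37.0562

37.0562


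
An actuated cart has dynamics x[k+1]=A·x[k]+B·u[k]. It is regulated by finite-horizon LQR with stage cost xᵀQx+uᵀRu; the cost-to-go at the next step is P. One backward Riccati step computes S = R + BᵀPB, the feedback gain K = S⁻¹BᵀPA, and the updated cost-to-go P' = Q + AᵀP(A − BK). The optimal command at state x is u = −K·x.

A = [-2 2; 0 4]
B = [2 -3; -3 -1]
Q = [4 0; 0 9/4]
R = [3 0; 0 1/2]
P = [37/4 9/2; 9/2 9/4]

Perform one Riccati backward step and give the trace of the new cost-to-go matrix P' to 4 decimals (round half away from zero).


BᵀP = [5.0000 2.2500; -32.2500 -15.7500]
S = R + BᵀPB = [3 0; 0 1/2] + [3.2500 -17.2500; -17.2500 112.5000] = [6.2500 -17.2500; -17.2500 113.0000]
BᵀPA = [-10.0000 19.0000; 64.5000 -127.5000]
K = S⁻¹·BᵀPA = [-0.0425 -0.1282; 0.5643 -1.1479]
A−BK = [-0.2221 -1.1873; 0.4368 2.4677]
AᵀP(A−BK) = [0.1771 -0.2432; -0.2432 1.0800]
P' = Q + AᵀP(A−BK) = [4.1771 -0.2432; -0.2432 3.3300]
tr(P') = 7.5071

7.5071
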